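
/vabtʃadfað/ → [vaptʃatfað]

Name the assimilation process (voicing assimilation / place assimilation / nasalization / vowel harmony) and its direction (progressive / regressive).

/b/→[p] /d/→[t].
Each target copies a feature from the following segment, so the direction is regressive.

voicing assimilation, regressive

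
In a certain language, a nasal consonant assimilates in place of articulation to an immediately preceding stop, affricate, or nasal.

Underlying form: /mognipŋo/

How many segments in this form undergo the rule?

/n/ after /g/ (velar) → [ŋ]
/ŋ/ after /p/ (labial) → [m]
2 segments change.

2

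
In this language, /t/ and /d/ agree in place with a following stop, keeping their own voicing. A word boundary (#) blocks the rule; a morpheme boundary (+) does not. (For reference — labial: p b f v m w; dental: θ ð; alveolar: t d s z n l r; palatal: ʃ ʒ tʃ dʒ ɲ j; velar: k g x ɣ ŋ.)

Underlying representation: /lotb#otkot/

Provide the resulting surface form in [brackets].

/t/ before /b/ (labial) → [p]
/t/ before /k/ (velar) → [k]

[lopb#okkot]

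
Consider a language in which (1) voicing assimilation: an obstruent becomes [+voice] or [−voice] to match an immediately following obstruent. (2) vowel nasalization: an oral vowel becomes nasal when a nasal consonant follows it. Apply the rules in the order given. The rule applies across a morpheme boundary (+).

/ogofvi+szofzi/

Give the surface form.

[ogovvi+zzovzi]

Rule 1: /f/ before /v/ (voiced) → [v]
Rule 1: /s/ before /z/ (voiced) → [z]
Rule 1: /f/ before /z/ (voiced) → [v]
After rule 1: ogovvi+zzovzi
Rule 2: no segment meets the rule's conditions; no change.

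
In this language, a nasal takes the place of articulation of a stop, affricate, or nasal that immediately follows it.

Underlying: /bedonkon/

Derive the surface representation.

/n/ before /k/ (velar) → [ŋ]

[bedoŋkon]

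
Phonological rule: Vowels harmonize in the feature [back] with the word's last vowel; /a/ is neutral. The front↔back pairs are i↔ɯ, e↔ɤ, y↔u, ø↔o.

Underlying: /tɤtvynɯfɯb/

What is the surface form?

/y/ harmonizes with /ɯ/ ([+back]) → [u]

[tɤtvunɯfɯb]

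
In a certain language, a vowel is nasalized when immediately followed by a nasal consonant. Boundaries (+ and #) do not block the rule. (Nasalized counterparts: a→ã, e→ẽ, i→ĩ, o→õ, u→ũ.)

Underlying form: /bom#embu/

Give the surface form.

[bõm#ẽmbu]

/o/ before nasal /m/ → [õ]
/e/ before nasal /m/ → [ẽ]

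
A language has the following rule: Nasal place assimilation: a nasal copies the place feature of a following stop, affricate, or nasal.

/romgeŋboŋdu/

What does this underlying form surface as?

/m/ before /g/ (velar) → [ŋ]
/ŋ/ before /b/ (labial) → [m]
/ŋ/ before /d/ (alveolar) → [n]

[roŋgembondu]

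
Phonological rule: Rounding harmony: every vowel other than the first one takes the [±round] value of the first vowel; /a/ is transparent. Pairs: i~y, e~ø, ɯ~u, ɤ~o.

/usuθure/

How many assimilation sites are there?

/e/ harmonizes with /u/ ([+round]) → [ø]
1 segment changes.

1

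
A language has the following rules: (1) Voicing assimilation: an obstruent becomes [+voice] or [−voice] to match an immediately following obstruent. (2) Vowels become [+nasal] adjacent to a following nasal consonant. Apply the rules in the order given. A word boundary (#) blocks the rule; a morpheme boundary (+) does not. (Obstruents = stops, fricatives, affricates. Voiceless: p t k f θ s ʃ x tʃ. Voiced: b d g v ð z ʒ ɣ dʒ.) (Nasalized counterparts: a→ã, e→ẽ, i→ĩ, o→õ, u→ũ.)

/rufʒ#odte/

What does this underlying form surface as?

[ruvʒ#otte]

Rule 1: /f/ before /ʒ/ (voiced) → [v]
Rule 1: /d/ before /t/ (voiceless) → [t]
After rule 1: ruvʒ#otte
Rule 2: no segment meets the rule's conditions; no change.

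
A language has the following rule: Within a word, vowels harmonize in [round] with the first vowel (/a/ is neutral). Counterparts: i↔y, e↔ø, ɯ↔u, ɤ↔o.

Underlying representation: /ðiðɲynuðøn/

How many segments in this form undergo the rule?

3

/y/ harmonizes with /i/ ([-round]) → [i]
/u/ harmonizes with /i/ ([-round]) → [ɯ]
/ø/ harmonizes with /i/ ([-round]) → [e]
3 segments change.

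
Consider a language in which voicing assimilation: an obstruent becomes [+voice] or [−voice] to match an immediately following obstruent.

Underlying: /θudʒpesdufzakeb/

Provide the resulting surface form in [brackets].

[θutʃpezduvzakeb]

/dʒ/ before /p/ (voiceless) → [tʃ]
/s/ before /d/ (voiced) → [z]
/f/ before /z/ (voiced) → [v]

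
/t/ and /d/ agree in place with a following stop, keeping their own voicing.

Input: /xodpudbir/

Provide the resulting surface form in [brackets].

/d/ before /p/ (labial) → [b]
/d/ before /b/ (labial) → [b]

[xobpubbir]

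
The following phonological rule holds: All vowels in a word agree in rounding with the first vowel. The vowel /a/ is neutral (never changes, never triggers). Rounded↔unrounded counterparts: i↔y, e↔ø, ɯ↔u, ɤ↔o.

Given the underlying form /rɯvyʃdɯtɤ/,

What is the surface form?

[rɯviʃdɯtɤ]

/y/ harmonizes with /ɯ/ ([-round]) → [i]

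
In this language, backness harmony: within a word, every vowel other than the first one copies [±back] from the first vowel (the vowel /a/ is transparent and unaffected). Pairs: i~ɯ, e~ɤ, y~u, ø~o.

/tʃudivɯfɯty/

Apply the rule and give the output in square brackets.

/i/ harmonizes with /u/ ([+back]) → [ɯ]
/y/ harmonizes with /u/ ([+back]) → [u]

[tʃudɯvɯfɯtu]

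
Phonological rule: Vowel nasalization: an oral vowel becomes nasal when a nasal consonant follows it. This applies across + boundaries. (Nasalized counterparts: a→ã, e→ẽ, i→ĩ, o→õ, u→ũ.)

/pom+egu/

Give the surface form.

[põm+egu]

/o/ before nasal /m/ → [õ]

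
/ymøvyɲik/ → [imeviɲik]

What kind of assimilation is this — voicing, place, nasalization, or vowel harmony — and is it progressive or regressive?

vowel harmony, regressive

/y/→[i] /ø/→[e] /y/→[i].
Vowels agree with the last vowel, so the harmony is regressive.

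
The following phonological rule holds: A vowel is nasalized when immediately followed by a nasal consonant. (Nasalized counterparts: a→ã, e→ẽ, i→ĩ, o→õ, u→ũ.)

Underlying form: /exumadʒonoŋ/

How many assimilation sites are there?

3

/u/ before nasal /m/ → [ũ]
/o/ before nasal /n/ → [õ]
/o/ before nasal /ŋ/ → [õ]
3 segments change.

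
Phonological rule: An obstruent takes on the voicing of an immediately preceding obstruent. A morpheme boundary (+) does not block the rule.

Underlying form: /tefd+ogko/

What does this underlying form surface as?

[teft+oggo]

/d/ after /f/ (voiceless) → [t]
/k/ after /g/ (voiced) → [g]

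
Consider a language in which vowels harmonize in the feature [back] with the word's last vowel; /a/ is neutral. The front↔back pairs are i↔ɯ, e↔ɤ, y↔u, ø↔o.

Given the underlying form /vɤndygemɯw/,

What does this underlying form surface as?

[vɤndugɤmɯw]

/y/ harmonizes with /ɯ/ ([+back]) → [u]
/e/ harmonizes with /ɯ/ ([+back]) → [ɤ]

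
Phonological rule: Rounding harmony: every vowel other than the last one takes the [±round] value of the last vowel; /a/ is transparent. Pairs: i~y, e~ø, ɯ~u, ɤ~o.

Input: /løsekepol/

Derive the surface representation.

/e/ harmonizes with /o/ ([+round]) → [ø]
/e/ harmonizes with /o/ ([+round]) → [ø]

[løsøkøpol]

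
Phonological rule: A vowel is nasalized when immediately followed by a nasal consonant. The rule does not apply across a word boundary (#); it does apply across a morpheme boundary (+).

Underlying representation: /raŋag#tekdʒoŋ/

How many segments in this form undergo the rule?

2

/a/ before nasal /ŋ/ → [ã]
/o/ before nasal /ŋ/ → [õ]
2 segments change.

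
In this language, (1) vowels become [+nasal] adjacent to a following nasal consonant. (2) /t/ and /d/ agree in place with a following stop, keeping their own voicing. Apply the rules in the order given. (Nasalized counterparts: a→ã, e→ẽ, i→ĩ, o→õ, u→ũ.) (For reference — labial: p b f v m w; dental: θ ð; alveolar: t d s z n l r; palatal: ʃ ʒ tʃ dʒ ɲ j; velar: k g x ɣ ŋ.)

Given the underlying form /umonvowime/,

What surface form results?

[ũmõnvowĩme]

Rule 1: /u/ before nasal /m/ → [ũ]
Rule 1: /o/ before nasal /n/ → [õ]
Rule 1: /i/ before nasal /m/ → [ĩ]
After rule 1: ũmõnvowĩme
Rule 2: no segment meets the rule's conditions; no change.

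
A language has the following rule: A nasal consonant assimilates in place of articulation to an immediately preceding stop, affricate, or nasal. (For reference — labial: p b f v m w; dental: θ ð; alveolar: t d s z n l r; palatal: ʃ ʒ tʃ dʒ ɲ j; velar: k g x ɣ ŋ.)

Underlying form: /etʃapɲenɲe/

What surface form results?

[etʃapmenne]

/ɲ/ after /p/ (labial) → [m]
/ɲ/ after /n/ (alveolar) → [n]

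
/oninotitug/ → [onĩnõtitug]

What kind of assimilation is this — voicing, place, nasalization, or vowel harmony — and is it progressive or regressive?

/i/→[ĩ] /o/→[õ].
Each target copies a feature from the preceding segment, so the direction is progressive.

nasalization, progressive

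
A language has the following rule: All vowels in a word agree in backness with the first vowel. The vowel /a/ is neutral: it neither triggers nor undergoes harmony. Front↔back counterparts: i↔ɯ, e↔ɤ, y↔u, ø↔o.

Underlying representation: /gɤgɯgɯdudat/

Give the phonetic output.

[gɤgɯgɯdudat]

no segment meets the rule's conditions; no change.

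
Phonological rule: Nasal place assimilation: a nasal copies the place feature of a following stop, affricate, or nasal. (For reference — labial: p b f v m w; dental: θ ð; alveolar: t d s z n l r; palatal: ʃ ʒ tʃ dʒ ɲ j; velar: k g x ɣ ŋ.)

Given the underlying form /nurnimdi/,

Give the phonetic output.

/m/ before /d/ (alveolar) → [n]

[nurnindi]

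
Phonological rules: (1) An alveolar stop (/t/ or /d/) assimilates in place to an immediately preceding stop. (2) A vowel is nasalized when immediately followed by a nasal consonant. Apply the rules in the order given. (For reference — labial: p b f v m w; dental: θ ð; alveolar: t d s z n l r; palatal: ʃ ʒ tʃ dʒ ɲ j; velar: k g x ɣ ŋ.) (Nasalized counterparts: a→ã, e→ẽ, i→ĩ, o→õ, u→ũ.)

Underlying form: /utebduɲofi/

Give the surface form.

[utebbũɲofi]

Rule 1: /d/ after /b/ (labial) → [b]
After rule 1: utebbuɲofi
Rule 2: /u/ before nasal /ɲ/ → [ũ]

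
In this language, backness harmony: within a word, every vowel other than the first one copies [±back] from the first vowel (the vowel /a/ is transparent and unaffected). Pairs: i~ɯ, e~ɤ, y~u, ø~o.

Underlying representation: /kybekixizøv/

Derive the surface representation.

no segment meets the rule's conditions; no change.

[kybekixizøv]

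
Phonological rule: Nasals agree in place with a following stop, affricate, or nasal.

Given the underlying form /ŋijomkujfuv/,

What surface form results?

[ŋijoŋkujfuv]

/m/ before /k/ (velar) → [ŋ]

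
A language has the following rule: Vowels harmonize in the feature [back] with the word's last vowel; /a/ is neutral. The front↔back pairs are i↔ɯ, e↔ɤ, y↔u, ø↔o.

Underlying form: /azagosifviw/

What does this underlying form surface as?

/o/ harmonizes with /i/ ([-back]) → [ø]

[azagøsifviw]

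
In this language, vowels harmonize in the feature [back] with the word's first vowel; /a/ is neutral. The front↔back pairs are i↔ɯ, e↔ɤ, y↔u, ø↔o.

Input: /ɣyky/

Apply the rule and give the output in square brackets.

no segment meets the rule's conditions; no change.

[ɣyky]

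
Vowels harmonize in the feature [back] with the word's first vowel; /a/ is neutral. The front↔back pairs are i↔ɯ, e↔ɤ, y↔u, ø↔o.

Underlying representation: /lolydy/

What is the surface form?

/y/ harmonizes with /o/ ([+back]) → [u]
/y/ harmonizes with /o/ ([+back]) → [u]

[loludu]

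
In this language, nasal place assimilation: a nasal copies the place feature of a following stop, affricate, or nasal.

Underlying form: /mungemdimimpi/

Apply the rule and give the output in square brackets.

/n/ before /g/ (velar) → [ŋ]
/m/ before /d/ (alveolar) → [n]

[muŋgendimimpi]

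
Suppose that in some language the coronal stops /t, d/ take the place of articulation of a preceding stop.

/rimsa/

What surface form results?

[rimsa]

no segment meets the rule's conditions; no change.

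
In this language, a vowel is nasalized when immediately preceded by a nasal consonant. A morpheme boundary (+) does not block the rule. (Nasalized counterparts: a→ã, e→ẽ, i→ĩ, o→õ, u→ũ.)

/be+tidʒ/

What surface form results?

[be+tidʒ]

no segment meets the rule's conditions; no change.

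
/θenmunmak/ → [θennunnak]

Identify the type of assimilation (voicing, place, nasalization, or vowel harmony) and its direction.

/m/→[n] /m/→[n].
Each target copies a feature from the preceding segment, so the direction is progressive.

place assimilation, progressive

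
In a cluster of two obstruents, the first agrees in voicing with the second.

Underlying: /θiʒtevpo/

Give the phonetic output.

[θiʃtefpo]

/ʒ/ before /t/ (voiceless) → [ʃ]
/v/ before /p/ (voiceless) → [f]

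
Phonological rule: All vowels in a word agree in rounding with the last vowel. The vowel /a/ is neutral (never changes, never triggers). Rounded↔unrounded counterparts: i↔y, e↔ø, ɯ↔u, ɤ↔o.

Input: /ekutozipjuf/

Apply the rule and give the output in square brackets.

[økutozypjuf]

/e/ harmonizes with /u/ ([+round]) → [ø]
/i/ harmonizes with /u/ ([+round]) → [y]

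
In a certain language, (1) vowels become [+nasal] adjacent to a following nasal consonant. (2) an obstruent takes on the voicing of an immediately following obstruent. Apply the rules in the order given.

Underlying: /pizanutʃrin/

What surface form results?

Rule 1: /a/ before nasal /n/ → [ã]
Rule 1: /i/ before nasal /n/ → [ĩ]
After rule 1: pizãnutʃrĩn
Rule 2: no segment meets the rule's conditions; no change.

[pizãnutʃrĩn]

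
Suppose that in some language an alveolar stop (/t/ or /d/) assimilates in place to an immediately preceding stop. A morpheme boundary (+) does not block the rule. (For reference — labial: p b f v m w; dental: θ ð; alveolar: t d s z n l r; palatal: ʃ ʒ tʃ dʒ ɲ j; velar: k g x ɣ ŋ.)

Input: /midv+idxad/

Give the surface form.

[midv+idxad]

no segment meets the rule's conditions; no change.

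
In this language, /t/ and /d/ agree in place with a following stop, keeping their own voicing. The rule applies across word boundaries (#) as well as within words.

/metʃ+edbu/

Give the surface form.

[metʃ+ebbu]

/d/ before /b/ (labial) → [b]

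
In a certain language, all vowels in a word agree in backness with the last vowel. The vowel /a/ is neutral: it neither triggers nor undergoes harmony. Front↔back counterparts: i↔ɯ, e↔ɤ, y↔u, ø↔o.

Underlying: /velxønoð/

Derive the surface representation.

/e/ harmonizes with /o/ ([+back]) → [ɤ]
/ø/ harmonizes with /o/ ([+back]) → [o]

[vɤlxonoð]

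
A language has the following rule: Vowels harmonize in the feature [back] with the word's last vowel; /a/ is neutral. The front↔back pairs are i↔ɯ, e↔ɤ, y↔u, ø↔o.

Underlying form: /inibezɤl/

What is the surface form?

[ɯnɯbɤzɤl]

/i/ harmonizes with /ɤ/ ([+back]) → [ɯ]
/i/ harmonizes with /ɤ/ ([+back]) → [ɯ]
/e/ harmonizes with /ɤ/ ([+back]) → [ɤ]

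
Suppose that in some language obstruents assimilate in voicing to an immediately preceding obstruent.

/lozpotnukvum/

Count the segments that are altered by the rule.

/p/ after /z/ (voiced) → [b]
/v/ after /k/ (voiceless) → [f]
2 segments change.

2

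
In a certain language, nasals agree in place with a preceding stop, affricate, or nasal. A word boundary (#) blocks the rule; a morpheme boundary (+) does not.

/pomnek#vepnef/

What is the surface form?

/n/ after /m/ (labial) → [m]
/n/ after /p/ (labial) → [m]

[pommek#vepmef]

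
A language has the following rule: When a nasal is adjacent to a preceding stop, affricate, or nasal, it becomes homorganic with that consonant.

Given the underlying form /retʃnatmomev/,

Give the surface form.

[retʃɲatnomev]

/n/ after /tʃ/ (palatal) → [ɲ]
/m/ after /t/ (alveolar) → [n]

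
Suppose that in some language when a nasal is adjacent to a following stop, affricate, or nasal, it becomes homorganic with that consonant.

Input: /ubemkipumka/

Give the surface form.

[ubeŋkipuŋka]

/m/ before /k/ (velar) → [ŋ]
/m/ before /k/ (velar) → [ŋ]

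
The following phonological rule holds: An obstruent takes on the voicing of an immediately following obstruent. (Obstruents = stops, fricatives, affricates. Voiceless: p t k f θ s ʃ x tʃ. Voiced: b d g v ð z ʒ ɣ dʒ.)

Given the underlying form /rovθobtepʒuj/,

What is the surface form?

[rofθoptebʒuj]

/v/ before /θ/ (voiceless) → [f]
/b/ before /t/ (voiceless) → [p]
/p/ before /ʒ/ (voiced) → [b]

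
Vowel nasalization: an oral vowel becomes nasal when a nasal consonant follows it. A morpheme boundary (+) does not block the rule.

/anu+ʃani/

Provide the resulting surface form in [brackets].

/a/ before nasal /n/ → [ã]
/a/ before nasal /n/ → [ã]

[ãnu+ʃãni]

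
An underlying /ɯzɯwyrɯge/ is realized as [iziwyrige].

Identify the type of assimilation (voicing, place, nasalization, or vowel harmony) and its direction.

vowel harmony, regressive

/ɯ/→[i] /ɯ/→[i] /ɯ/→[i].
Vowels agree with the last vowel, so the harmony is regressive.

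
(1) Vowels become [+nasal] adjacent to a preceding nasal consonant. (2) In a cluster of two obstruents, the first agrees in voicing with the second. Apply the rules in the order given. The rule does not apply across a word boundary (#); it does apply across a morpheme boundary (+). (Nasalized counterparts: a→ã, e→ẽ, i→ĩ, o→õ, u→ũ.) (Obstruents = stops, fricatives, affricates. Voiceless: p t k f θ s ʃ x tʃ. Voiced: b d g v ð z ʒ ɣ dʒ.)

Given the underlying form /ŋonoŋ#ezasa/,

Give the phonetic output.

Rule 1: /o/ after nasal /ŋ/ → [õ]
Rule 1: /o/ after nasal /n/ → [õ]
After rule 1: ŋõnõŋ#ezasa
Rule 2: no segment meets the rule's conditions; no change.

[ŋõnõŋ#ezasa]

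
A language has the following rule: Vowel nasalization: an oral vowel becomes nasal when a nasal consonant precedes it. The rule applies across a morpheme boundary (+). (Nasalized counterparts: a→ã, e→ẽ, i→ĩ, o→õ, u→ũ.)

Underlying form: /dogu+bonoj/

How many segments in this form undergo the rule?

/o/ after nasal /n/ → [õ]
1 segment changes.

1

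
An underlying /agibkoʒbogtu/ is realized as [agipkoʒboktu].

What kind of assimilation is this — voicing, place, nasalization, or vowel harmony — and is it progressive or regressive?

/b/→[p] /g/→[k].
Each target copies a feature from the following segment, so the direction is regressive.

voicing assimilation, regressive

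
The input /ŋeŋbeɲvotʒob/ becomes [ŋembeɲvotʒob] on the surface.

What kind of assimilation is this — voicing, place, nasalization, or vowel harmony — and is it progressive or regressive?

place assimilation, regressive

/ŋ/→[m].
Each target copies a feature from the following segment, so the direction is regressive.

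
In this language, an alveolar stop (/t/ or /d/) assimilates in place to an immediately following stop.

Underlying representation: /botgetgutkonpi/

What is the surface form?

/t/ before /g/ (velar) → [k]
/t/ before /g/ (velar) → [k]
/t/ before /k/ (velar) → [k]

[bokgekgukkonpi]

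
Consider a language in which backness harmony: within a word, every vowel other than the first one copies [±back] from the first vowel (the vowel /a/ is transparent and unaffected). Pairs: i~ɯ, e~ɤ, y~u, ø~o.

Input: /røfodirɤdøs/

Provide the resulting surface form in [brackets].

/o/ harmonizes with /ø/ ([-back]) → [ø]
/ɤ/ harmonizes with /ø/ ([-back]) → [e]

[røfødiredøs]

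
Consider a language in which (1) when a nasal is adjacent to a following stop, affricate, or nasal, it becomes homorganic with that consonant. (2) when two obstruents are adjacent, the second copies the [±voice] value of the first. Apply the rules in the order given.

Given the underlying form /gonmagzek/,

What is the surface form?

[gommagzek]

Rule 1: /n/ before /m/ (labial) → [m]
After rule 1: gommagzek
Rule 2: no segment meets the rule's conditions; no change.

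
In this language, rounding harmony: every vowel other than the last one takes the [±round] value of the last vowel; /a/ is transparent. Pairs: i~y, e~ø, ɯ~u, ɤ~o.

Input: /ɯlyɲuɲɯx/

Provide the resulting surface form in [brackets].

[ɯliɲɯɲɯx]

/y/ harmonizes with /ɯ/ ([-round]) → [i]
/u/ harmonizes with /ɯ/ ([-round]) → [ɯ]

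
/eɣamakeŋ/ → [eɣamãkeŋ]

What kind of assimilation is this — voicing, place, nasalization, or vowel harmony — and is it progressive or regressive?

nasalization, progressive

/a/→[ã].
Each target copies a feature from the preceding segment, so the direction is progressive.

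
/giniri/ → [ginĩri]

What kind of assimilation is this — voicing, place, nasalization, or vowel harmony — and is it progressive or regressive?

nasalization, progressive

/i/→[ĩ].
Each target copies a feature from the preceding segment, so the direction is progressive.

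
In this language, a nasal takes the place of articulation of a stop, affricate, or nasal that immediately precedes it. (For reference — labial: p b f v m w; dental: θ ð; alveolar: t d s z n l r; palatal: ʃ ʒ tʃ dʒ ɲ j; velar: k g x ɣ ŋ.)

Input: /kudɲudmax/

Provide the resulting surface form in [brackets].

/ɲ/ after /d/ (alveolar) → [n]
/m/ after /d/ (alveolar) → [n]

[kudnudnax]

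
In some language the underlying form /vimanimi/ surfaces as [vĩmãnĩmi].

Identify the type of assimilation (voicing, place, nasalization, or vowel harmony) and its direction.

nasalization, regressive

/i/→[ĩ] /a/→[ã] /i/→[ĩ].
Each target copies a feature from the following segment, so the direction is regressive.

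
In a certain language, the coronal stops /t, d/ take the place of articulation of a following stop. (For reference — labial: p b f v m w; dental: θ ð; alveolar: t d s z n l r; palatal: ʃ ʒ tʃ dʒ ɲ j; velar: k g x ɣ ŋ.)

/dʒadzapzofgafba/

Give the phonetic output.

[dʒadzapzofgafba]

no segment meets the rule's conditions; no change.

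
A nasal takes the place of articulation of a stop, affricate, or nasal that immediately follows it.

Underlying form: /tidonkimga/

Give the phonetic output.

[tidoŋkiŋga]

/n/ before /k/ (velar) → [ŋ]
/m/ before /g/ (velar) → [ŋ]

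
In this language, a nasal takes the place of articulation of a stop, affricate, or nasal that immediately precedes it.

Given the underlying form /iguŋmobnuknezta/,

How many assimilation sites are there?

/m/ after /ŋ/ (velar) → [ŋ]
/n/ after /b/ (labial) → [m]
/n/ after /k/ (velar) → [ŋ]
3 segments change.

3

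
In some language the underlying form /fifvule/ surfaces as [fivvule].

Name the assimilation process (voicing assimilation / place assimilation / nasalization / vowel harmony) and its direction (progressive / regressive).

voicing assimilation, regressive

/f/→[v].
Each target copies a feature from the following segment, so the direction is regressive.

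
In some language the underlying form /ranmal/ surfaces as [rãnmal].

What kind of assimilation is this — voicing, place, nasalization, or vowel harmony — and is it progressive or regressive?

/a/→[ã].
Each target copies a feature from the following segment, so the direction is regressive.

nasalization, regressive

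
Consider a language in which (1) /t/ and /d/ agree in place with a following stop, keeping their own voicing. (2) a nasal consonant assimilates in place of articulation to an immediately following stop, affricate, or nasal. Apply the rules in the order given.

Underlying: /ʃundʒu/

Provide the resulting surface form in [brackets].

Rule 1: no segment meets the rule's conditions; no change.
After rule 1: ʃundʒu
Rule 2: /n/ before /dʒ/ (palatal) → [ɲ]

[ʃuɲdʒu]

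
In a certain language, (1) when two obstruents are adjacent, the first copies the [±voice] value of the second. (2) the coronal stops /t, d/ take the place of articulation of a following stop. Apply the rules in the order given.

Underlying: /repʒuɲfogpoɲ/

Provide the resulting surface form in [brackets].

Rule 1: /p/ before /ʒ/ (voiced) → [b]
Rule 1: /g/ before /p/ (voiceless) → [k]
After rule 1: rebʒuɲfokpoɲ
Rule 2: no segment meets the rule's conditions; no change.

[rebʒuɲfokpoɲ]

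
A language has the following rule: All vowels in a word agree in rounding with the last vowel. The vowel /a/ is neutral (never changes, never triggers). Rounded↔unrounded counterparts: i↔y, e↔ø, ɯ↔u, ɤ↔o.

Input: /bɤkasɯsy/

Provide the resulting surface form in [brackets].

[bokasusy]

/ɤ/ harmonizes with /y/ ([+round]) → [o]
/ɯ/ harmonizes with /y/ ([+round]) → [u]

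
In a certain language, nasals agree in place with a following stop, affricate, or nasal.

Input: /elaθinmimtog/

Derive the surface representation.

[elaθimmintog]

/n/ before /m/ (labial) → [m]
/m/ before /t/ (alveolar) → [n]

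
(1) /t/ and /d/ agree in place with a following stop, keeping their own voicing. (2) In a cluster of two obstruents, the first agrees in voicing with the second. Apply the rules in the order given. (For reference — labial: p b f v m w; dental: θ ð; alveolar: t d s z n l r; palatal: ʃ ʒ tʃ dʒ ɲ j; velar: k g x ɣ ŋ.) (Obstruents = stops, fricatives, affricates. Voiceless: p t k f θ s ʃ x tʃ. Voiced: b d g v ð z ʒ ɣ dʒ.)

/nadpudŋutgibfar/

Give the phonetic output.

[nappudŋuggipfar]

Rule 1: /d/ before /p/ (labial) → [b]
Rule 1: /t/ before /g/ (velar) → [k]
After rule 1: nabpudŋukgibfar
Rule 2: /b/ before /p/ (voiceless) → [p]
Rule 2: /k/ before /g/ (voiced) → [g]
Rule 2: /b/ before /f/ (voiceless) → [p]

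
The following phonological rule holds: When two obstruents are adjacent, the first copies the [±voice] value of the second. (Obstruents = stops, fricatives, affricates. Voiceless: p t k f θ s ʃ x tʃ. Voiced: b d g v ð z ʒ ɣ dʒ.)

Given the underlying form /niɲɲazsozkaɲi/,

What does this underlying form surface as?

/z/ before /s/ (voiceless) → [s]
/z/ before /k/ (voiceless) → [s]

[niɲɲassoskaɲi]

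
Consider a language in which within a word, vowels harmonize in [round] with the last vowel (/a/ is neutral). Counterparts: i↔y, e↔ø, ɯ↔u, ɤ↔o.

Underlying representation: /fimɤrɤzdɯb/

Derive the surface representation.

[fimɤrɤzdɯb]

no segment meets the rule's conditions; no change.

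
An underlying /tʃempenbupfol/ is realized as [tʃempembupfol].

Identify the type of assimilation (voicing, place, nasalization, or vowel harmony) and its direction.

place assimilation, regressive

/n/→[m].
Each target copies a feature from the following segment, so the direction is regressive.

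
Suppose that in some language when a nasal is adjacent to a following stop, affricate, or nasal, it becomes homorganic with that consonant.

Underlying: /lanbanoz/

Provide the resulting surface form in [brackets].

[lambanoz]

/n/ before /b/ (labial) → [m]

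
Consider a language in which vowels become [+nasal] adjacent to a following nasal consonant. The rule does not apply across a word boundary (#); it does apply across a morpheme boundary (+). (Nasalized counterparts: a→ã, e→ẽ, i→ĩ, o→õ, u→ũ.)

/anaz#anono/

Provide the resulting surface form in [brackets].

/a/ before nasal /n/ → [ã]
/a/ before nasal /n/ → [ã]
/o/ before nasal /n/ → [õ]

[ãnaz#ãnõno]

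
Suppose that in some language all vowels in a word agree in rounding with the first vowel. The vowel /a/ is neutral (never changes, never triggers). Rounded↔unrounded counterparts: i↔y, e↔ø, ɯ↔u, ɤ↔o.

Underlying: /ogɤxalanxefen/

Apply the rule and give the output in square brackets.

[ogoxalanxøføn]

/ɤ/ harmonizes with /o/ ([+round]) → [o]
/e/ harmonizes with /o/ ([+round]) → [ø]
/e/ harmonizes with /o/ ([+round]) → [ø]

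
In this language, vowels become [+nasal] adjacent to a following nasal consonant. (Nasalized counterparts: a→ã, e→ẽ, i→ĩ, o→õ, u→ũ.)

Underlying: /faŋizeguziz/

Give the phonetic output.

/a/ before nasal /ŋ/ → [ã]

[fãŋizeguziz]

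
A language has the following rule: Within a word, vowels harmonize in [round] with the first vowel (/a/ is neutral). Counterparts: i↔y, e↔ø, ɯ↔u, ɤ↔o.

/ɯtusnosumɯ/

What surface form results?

[ɯtɯsnɤsɯmɯ]

/u/ harmonizes with /ɯ/ ([-round]) → [ɯ]
/o/ harmonizes with /ɯ/ ([-round]) → [ɤ]
/u/ harmonizes with /ɯ/ ([-round]) → [ɯ]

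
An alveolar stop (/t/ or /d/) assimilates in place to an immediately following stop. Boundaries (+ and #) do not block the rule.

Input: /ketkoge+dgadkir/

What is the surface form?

/t/ before /k/ (velar) → [k]
/d/ before /g/ (velar) → [g]
/d/ before /k/ (velar) → [g]

[kekkoge+ggagkir]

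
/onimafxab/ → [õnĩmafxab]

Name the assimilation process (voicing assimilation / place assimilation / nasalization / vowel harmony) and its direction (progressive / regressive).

/o/→[õ] /i/→[ĩ].
Each target copies a feature from the following segment, so the direction is regressive.

nasalization, regressive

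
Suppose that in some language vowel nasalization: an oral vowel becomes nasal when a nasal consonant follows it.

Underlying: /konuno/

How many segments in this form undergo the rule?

2

/o/ before nasal /n/ → [õ]
/u/ before nasal /n/ → [ũ]
2 segments change.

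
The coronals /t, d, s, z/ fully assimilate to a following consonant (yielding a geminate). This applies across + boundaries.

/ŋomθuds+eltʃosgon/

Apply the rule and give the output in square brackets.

[ŋomθuss+eltʃoggon]

/d/ before /s/ → [s] (total assimilation)
/s/ before /g/ → [g] (total assimilation)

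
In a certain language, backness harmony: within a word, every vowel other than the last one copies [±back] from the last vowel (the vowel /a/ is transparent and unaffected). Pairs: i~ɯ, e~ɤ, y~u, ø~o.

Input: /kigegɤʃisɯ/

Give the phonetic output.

[kɯgɤgɤʃɯsɯ]

/i/ harmonizes with /ɯ/ ([+back]) → [ɯ]
/e/ harmonizes with /ɯ/ ([+back]) → [ɤ]
/i/ harmonizes with /ɯ/ ([+back]) → [ɯ]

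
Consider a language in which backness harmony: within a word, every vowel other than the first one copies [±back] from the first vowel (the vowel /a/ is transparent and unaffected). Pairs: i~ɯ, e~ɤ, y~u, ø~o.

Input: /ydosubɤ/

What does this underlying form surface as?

/o/ harmonizes with /y/ ([-back]) → [ø]
/u/ harmonizes with /y/ ([-back]) → [y]
/ɤ/ harmonizes with /y/ ([-back]) → [e]

[ydøsybe]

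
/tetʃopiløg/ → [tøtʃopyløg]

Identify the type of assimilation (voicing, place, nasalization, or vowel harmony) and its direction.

/e/→[ø] /i/→[y].
Vowels agree with the last vowel, so the harmony is regressive.

vowel harmony, regressive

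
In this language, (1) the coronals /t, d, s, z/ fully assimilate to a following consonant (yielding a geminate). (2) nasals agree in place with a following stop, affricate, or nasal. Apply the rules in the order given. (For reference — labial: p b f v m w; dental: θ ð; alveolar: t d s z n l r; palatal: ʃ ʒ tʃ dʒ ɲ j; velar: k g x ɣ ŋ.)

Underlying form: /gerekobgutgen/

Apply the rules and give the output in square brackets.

Rule 1: /t/ before /g/ → [g] (total assimilation)
After rule 1: gerekobguggen
Rule 2: no segment meets the rule's conditions; no change.

[gerekobguggen]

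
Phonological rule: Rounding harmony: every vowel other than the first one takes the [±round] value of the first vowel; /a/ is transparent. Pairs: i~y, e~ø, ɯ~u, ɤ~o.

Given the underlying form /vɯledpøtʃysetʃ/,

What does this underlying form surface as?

[vɯledpetʃisetʃ]

/ø/ harmonizes with /ɯ/ ([-round]) → [e]
/y/ harmonizes with /ɯ/ ([-round]) → [i]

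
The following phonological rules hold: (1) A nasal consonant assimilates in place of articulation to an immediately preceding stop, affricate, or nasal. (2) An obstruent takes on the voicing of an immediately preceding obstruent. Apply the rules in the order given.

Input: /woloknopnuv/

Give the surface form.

Rule 1: /n/ after /k/ (velar) → [ŋ]
Rule 1: /n/ after /p/ (labial) → [m]
After rule 1: wolokŋopmuv
Rule 2: no segment meets the rule's conditions; no change.

[wolokŋopmuv]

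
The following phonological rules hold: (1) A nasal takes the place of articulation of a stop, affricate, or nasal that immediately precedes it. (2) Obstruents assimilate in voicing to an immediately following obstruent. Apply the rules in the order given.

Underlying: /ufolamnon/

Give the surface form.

[ufolammon]

Rule 1: /n/ after /m/ (labial) → [m]
After rule 1: ufolammon
Rule 2: no segment meets the rule's conditions; no change.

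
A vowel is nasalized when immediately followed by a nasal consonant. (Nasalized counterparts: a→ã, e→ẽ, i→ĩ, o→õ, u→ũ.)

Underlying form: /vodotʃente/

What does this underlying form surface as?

[vodotʃẽnte]

/e/ before nasal /n/ → [ẽ]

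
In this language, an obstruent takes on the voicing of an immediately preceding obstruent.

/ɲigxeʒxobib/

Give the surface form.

[ɲigɣeʒɣobib]

/x/ after /g/ (voiced) → [ɣ]
/x/ after /ʒ/ (voiced) → [ɣ]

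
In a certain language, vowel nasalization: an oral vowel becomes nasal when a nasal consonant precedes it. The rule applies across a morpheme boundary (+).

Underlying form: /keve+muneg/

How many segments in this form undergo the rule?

2

/u/ after nasal /m/ → [ũ]
/e/ after nasal /n/ → [ẽ]
2 segments change.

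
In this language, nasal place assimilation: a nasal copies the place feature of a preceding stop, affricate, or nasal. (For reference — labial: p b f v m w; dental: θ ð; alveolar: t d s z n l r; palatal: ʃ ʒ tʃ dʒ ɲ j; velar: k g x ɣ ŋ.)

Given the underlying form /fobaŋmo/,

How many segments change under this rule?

/m/ after /ŋ/ (velar) → [ŋ]
1 segment changes.

1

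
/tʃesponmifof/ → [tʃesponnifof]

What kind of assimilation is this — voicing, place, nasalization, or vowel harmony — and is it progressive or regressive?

place assimilation, progressive

/m/→[n].
Each target copies a feature from the preceding segment, so the direction is progressive.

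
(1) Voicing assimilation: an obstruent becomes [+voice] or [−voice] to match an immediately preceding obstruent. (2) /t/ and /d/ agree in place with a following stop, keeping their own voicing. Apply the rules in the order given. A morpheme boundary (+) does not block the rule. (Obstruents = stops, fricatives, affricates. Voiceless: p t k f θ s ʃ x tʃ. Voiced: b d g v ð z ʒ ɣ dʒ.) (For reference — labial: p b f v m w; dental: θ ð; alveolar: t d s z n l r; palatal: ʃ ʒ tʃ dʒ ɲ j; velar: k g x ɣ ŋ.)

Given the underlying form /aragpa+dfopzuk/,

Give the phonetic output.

Rule 1: /p/ after /g/ (voiced) → [b]
Rule 1: /f/ after /d/ (voiced) → [v]
Rule 1: /z/ after /p/ (voiceless) → [s]
After rule 1: aragba+dvopsuk
Rule 2: no segment meets the rule's conditions; no change.

[aragba+dvopsuk]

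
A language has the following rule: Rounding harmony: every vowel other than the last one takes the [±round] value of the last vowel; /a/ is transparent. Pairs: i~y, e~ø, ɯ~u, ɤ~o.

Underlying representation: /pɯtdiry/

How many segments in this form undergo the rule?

2

/ɯ/ harmonizes with /y/ ([+round]) → [u]
/i/ harmonizes with /y/ ([+round]) → [y]
2 segments change.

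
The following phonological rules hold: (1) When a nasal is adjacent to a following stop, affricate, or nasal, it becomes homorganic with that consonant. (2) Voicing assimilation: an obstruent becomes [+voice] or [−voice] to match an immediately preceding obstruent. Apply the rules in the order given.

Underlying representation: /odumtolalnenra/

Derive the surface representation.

Rule 1: /m/ before /t/ (alveolar) → [n]
After rule 1: oduntolalnenra
Rule 2: no segment meets the rule's conditions; no change.

[oduntolalnenra]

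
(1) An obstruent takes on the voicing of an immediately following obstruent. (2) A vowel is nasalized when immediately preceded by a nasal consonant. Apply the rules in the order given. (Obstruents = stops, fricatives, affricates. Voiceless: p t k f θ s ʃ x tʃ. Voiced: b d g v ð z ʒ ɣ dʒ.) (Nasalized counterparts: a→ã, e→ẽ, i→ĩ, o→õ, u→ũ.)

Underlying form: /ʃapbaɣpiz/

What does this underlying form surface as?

Rule 1: /p/ before /b/ (voiced) → [b]
Rule 1: /ɣ/ before /p/ (voiceless) → [x]
After rule 1: ʃabbaxpiz
Rule 2: no segment meets the rule's conditions; no change.

[ʃabbaxpiz]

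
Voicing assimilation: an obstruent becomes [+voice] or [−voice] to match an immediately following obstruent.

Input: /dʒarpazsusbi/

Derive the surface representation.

/z/ before /s/ (voiceless) → [s]
/s/ before /b/ (voiced) → [z]

[dʒarpassuzbi]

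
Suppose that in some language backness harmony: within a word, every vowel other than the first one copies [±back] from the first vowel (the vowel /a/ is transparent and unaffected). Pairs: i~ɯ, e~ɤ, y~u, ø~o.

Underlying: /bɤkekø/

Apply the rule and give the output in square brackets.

/e/ harmonizes with /ɤ/ ([+back]) → [ɤ]
/ø/ harmonizes with /ɤ/ ([+back]) → [o]

[bɤkɤko]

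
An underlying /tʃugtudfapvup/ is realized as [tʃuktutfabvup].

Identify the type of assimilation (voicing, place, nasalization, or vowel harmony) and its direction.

/g/→[k] /d/→[t] /p/→[b].
Each target copies a feature from the following segment, so the direction is regressive.

voicing assimilation, regressive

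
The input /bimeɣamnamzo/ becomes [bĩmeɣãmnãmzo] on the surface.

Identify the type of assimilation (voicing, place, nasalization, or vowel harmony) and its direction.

/i/→[ĩ] /a/→[ã] /a/→[ã].
Each target copies a feature from the following segment, so the direction is regressive.

nasalization, regressive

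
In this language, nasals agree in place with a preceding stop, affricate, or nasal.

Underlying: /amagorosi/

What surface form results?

[amagorosi]

no segment meets the rule's conditions; no change.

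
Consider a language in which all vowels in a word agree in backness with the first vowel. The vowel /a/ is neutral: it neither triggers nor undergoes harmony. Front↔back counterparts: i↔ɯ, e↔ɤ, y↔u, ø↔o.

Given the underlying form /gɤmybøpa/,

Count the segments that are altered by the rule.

2

/y/ harmonizes with /ɤ/ ([+back]) → [u]
/ø/ harmonizes with /ɤ/ ([+back]) → [o]
2 segments change.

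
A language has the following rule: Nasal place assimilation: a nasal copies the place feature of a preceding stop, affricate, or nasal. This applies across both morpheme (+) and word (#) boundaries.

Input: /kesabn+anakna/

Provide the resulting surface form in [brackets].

[kesabm+anakŋa]

/n/ after /b/ (labial) → [m]
/n/ after /k/ (velar) → [ŋ]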